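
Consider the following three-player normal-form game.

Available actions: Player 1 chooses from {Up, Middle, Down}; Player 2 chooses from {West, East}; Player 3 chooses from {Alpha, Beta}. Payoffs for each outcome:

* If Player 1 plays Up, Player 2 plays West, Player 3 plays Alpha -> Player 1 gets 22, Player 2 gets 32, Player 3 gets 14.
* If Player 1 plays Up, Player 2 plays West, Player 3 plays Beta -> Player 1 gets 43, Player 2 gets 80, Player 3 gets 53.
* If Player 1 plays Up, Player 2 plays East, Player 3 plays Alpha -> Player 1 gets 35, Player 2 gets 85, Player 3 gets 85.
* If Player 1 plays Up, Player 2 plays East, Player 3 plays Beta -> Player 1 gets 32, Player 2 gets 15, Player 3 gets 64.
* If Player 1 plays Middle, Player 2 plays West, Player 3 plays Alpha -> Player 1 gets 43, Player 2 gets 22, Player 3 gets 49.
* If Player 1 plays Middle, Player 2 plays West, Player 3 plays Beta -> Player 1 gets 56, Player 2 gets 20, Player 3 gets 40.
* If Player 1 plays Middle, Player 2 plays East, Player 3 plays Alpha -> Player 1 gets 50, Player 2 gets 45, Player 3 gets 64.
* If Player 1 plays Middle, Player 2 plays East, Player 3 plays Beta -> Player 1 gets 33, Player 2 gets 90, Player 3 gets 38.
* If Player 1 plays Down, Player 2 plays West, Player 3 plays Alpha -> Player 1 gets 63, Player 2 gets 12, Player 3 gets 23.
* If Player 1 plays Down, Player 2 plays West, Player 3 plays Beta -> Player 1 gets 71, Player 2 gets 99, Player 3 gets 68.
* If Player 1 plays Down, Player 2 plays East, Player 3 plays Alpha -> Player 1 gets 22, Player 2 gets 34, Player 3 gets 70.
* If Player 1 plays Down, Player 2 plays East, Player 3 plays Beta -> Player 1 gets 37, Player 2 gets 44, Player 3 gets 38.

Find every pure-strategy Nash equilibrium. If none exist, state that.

Mark each player's best response to every combination of opponents' strategies; a profile where every player is best-responding is a pure Nash equilibrium.
Player 1 against (West, Alpha): payoffs 22, 43, 63 → best response Down.
Player 1 against (West, Beta): payoffs 43, 56, 71 → best response Down.
Player 1 against (East, Alpha): payoffs 35, 50, 22 → best response Middle.
Player 1 against (East, Beta): payoffs 32, 33, 37 → best response Down.
Player 2 against (Up, Alpha): payoffs 32, 85 → best response East.
Player 2 against (Up, Beta): payoffs 80, 15 → best response West.
Player 2 against (Middle, Alpha): payoffs 22, 45 → best response East.
Player 2 against (Middle, Beta): payoffs 20, 90 → best response East.
Player 2 against (Down, Alpha): payoffs 12, 34 → best response East.
Player 2 against (Down, Beta): payoffs 99, 44 → best response West.
Player 3 against (Up, West): payoffs 14, 53 → best response Beta.
Player 3 against (Up, East): payoffs 85, 64 → best response Alpha.
Player 3 against (Middle, West): payoffs 49, 40 → best response Alpha.
Player 3 against (Middle, East): payoffs 64, 38 → best response Alpha.
Player 3 against (Down, West): payoffs 23, 68 → best response Beta.
Player 3 against (Down, East): payoffs 70, 38 → best response Alpha.
Mutual best responses: (Middle, East, Alpha); (Down, West, Beta).

(Middle, East, Alpha) and (Down, West, Beta)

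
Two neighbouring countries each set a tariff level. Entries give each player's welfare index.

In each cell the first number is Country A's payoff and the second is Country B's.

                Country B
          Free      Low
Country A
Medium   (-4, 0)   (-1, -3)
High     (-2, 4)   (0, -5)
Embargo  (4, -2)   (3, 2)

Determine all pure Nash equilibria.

(Medium, Free): Country A can switch to High (-4 → -2). Not NE.
(Medium, Low): Country A can switch to High (-1 → 0). Not NE.
(High, Free): Country A can switch to Embargo (-2 → 4). Not NE.
(High, Low): Country A can switch to Embargo (0 → 3). Not NE.
(Embargo, Free): Country B can switch to Low (-2 → 2). Not NE.
(Embargo, Low): Country A gets 3, best alternative 0; Country B gets 2, best alternative -2. No profitable deviation — NE.

The unique pure-strategy Nash equilibrium is (Embargo, Low).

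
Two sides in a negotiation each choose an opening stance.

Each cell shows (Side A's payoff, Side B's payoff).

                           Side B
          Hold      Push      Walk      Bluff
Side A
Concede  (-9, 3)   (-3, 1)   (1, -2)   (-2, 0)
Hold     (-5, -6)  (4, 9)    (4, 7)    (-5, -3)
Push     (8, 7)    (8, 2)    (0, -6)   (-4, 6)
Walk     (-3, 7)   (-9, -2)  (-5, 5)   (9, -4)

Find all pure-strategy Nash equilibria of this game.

For each player, find the best response to each opponent profile; mutual best responses are the pure NE.
Side A against Hold: payoffs -9, -5, 8, -3 → best response Push.
Side A against Push: payoffs -3, 4, 8, -9 → best response Push.
Side A against Walk: payoffs 1, 4, 0, -5 → best response Hold.
Side A against Bluff: payoffs -2, -5, -4, 9 → best response Walk.
Side B against Concede: payoffs 3, 1, -2, 0 → best response Hold.
Side B against Hold: payoffs -6, 9, 7, -3 → best response Push.
Side B against Push: payoffs 7, 2, -6, 6 → best response Hold.
Side B against Walk: payoffs 7, -2, 5, -4 → best response Hold.
Mutual best responses: (Push, Hold).

The unique pure-strategy Nash equilibrium is (Push, Hold).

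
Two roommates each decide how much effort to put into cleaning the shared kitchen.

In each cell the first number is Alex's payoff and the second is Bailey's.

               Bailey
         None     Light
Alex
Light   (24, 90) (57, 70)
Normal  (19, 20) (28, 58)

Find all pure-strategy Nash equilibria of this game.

For each player, find the best response to each opponent profile; mutual best responses are the pure NE.
Alex against None: payoffs 24, 19 → best response Light.
Alex against Light: payoffs 57, 28 → best response Light.
Bailey against Light: payoffs 90, 70 → best response None.
Bailey against Normal: payoffs 20, 58 → best response Light.
Mutual best responses: (Light, None).

The unique pure-strategy Nash equilibrium is (Light, None).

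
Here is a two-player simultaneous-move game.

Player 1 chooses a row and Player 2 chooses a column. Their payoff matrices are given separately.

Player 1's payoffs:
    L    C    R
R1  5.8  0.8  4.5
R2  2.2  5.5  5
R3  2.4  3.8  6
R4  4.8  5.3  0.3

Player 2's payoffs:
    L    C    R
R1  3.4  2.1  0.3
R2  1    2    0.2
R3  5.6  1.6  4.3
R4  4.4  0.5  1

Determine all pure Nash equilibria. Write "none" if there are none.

(R1, L); (R2, C)

Check each profile: it is a Nash equilibrium iff no player can strictly gain by switching unilaterally.
(R1, L): Player 1 gets 5.8, best alternative 4.8; Player 2 gets 3.4, best alternative 2.1. No profitable deviation — NE.
(R1, C): Player 1 can switch to R2 (0.8 → 5.5). Not NE.
(R1, R): Player 1 can switch to R2 (4.5 → 5). Not NE.
(R2, L): Player 1 can switch to R1 (2.2 → 5.8). Not NE.
(R2, C): Player 1 gets 5.5, best alternative 5.3; Player 2 gets 2, best alternative 1. No profitable deviation — NE.
(R2, R): Player 1 can switch to R3 (5 → 6). Not NE.
(R3, L): Player 1 can switch to R1 (2.4 → 5.8). Not NE.
(R3, C): Player 1 can switch to R2 (3.8 → 5.5). Not NE.
(The remaining 4 profiles each have a profitable deviation by the same check.)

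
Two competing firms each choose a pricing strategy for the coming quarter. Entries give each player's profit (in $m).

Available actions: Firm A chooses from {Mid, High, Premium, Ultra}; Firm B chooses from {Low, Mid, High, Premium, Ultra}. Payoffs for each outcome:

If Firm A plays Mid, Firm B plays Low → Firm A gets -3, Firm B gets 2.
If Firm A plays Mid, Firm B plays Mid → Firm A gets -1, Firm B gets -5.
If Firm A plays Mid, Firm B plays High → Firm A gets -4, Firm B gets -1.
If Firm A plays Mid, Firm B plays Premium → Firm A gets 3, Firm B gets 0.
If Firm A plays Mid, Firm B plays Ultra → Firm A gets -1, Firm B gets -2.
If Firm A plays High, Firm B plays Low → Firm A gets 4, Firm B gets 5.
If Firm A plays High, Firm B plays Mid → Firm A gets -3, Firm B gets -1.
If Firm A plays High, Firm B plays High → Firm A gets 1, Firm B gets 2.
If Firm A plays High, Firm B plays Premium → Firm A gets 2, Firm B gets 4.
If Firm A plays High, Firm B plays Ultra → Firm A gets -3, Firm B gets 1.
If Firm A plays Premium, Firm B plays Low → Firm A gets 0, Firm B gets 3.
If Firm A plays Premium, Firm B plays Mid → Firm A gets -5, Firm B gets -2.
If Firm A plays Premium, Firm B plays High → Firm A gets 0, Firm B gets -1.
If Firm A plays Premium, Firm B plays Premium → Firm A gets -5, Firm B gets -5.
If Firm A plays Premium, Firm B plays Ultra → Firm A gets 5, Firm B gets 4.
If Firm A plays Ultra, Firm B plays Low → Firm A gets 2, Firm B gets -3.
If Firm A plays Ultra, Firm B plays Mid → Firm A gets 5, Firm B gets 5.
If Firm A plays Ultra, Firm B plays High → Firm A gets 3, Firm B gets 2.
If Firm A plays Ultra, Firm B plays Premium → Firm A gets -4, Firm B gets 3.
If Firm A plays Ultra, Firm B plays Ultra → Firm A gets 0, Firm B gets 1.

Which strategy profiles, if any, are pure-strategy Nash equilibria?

Pure-strategy Nash equilibria: (High, Low); (Premium, Ultra); (Ultra, Mid)

Firm A against Low: payoffs -3, 4, 0, 2 → best response High.
Firm A against Mid: payoffs -1, -3, -5, 5 → best response Ultra.
Firm A against High: payoffs -4, 1, 0, 3 → best response Ultra.
Firm A against Premium: payoffs 3, 2, -5, -4 → best response Mid.
Firm A against Ultra: payoffs -1, -3, 5, 0 → best response Premium.
Firm B against Mid: payoffs 2, -5, -1, 0, -2 → best response Low.
Firm B against High: payoffs 5, -1, 2, 4, 1 → best response Low.
Firm B against Premium: payoffs 3, -2, -1, -5, 4 → best response Ultra.
Firm B against Ultra: payoffs -3, 5, 2, 3, 1 → best response Mid.
Mutual best responses: (High, Low); (Premium, Ultra); (Ultra, Mid).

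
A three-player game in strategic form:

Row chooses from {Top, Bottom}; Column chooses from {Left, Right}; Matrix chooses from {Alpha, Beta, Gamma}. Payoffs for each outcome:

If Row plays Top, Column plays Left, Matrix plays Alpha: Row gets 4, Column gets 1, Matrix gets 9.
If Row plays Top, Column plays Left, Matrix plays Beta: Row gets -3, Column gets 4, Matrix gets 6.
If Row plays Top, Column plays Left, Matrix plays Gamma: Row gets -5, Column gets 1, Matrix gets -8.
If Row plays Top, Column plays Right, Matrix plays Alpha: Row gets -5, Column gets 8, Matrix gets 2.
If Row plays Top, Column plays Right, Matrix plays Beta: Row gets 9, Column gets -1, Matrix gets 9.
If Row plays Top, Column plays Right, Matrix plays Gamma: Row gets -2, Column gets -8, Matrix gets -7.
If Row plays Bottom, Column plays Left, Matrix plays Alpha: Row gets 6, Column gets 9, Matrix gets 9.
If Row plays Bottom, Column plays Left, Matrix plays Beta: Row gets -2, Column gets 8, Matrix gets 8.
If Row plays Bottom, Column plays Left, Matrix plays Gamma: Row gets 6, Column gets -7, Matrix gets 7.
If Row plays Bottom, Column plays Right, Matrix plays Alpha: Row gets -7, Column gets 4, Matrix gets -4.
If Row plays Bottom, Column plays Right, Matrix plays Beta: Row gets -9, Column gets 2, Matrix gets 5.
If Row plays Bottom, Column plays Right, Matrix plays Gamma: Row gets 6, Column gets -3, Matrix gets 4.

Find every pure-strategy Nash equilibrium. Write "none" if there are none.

For each player, find the best response to each opponent profile; mutual best responses are the pure NE.
Row against (Left, Alpha): payoffs 4, 6 → best response Bottom.
Row against (Left, Beta): payoffs -3, -2 → best response Bottom.
Row against (Left, Gamma): payoffs -5, 6 → best response Bottom.
Row against (Right, Alpha): payoffs -5, -7 → best response Top.
Row against (Right, Beta): payoffs 9, -9 → best response Top.
Row against (Right, Gamma): payoffs -2, 6 → best response Bottom.
Column against (Top, Alpha): payoffs 1, 8 → best response Right.
Column against (Top, Beta): payoffs 4, -1 → best response Left.
Column against (Top, Gamma): payoffs 1, -8 → best response Left.
Column against (Bottom, Alpha): payoffs 9, 4 → best response Left.
Column against (Bottom, Beta): payoffs 8, 2 → best response Left.
Column against (Bottom, Gamma): payoffs -7, -3 → best response Right.
Matrix against (Top, Left): payoffs 9, 6, -8 → best response Alpha.
Matrix against (Top, Right): payoffs 2, 9, -7 → best response Beta.
Matrix against (Bottom, Left): payoffs 9, 8, 7 → best response Alpha.
Matrix against (Bottom, Right): payoffs -4, 5, 4 → best response Beta.
Mutual best responses: (Bottom, Left, Alpha).

Pure NE: (Bottom, Left, Alpha)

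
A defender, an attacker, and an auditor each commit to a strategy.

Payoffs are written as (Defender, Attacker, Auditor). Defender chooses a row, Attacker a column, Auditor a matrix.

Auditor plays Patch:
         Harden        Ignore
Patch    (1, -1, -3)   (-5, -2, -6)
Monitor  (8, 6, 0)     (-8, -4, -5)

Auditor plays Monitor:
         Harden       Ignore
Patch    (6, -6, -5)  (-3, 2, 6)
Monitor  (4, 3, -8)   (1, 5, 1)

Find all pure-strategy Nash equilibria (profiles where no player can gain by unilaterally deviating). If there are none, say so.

Defender against (Harden, Patch): payoffs 1, 8 → best response Monitor.
Defender against (Harden, Monitor): payoffs 6, 4 → best response Patch.
Defender against (Ignore, Patch): payoffs -5, -8 → best response Patch.
Defender against (Ignore, Monitor): payoffs -3, 1 → best response Monitor.
Attacker against (Patch, Patch): payoffs -1, -2 → best response Harden.
Attacker against (Patch, Monitor): payoffs -6, 2 → best response Ignore.
Attacker against (Monitor, Patch): payoffs 6, -4 → best response Harden.
Attacker against (Monitor, Monitor): payoffs 3, 5 → best response Ignore.
Auditor against (Patch, Harden): payoffs -3, -5 → best response Patch.
Auditor against (Patch, Ignore): payoffs -6, 6 → best response Monitor.
Auditor against (Monitor, Harden): payoffs 0, -8 → best response Patch.
Auditor against (Monitor, Ignore): payoffs -5, 1 → best response Monitor.
Mutual best responses: (Monitor, Harden, Patch); (Monitor, Ignore, Monitor).

The pure Nash equilibria are (Monitor, Harden, Patch), (Monitor, Ignore, Monitor).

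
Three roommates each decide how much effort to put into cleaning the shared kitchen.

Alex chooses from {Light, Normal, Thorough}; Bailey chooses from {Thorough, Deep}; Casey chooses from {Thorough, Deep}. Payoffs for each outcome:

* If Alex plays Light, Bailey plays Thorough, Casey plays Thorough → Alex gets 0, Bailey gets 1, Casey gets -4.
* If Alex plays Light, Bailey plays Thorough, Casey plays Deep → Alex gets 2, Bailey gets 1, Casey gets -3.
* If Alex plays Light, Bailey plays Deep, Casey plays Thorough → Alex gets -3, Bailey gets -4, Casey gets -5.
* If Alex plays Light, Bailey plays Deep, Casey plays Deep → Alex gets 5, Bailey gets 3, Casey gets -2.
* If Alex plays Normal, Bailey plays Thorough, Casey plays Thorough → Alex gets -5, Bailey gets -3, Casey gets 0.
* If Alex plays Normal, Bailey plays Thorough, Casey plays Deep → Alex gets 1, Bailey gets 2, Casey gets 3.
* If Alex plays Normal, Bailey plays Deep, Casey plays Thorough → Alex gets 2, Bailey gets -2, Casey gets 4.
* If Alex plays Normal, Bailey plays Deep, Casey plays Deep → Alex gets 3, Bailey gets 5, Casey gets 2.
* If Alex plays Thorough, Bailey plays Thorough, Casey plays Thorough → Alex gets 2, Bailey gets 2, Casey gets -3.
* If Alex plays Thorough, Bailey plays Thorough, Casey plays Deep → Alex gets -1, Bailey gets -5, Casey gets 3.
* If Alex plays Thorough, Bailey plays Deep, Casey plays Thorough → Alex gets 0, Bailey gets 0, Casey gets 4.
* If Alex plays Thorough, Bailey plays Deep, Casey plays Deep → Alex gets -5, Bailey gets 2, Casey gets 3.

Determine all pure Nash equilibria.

Alex against (Thorough, Thorough): payoffs 0, -5, 2 → best response Thorough.
Alex against (Thorough, Deep): payoffs 2, 1, -1 → best response Light.
Alex against (Deep, Thorough): payoffs -3, 2, 0 → best response Normal.
Alex against (Deep, Deep): payoffs 5, 3, -5 → best response Light.
Bailey against (Light, Thorough): payoffs 1, -4 → best response Thorough.
Bailey against (Light, Deep): payoffs 1, 3 → best response Deep.
Bailey against (Normal, Thorough): payoffs -3, -2 → best response Deep.
Bailey against (Normal, Deep): payoffs 2, 5 → best response Deep.
Bailey against (Thorough, Thorough): payoffs 2, 0 → best response Thorough.
Bailey against (Thorough, Deep): payoffs -5, 2 → best response Deep.
Casey against (Light, Thorough): payoffs -4, -3 → best response Deep.
Casey against (Light, Deep): payoffs -5, -2 → best response Deep.
Casey against (Normal, Thorough): payoffs 0, 3 → best response Deep.
Casey against (Normal, Deep): payoffs 4, 2 → best response Thorough.
Casey against (Thorough, Thorough): payoffs -3, 3 → best response Deep.
Casey against (Thorough, Deep): payoffs 4, 3 → best response Thorough.
Mutual best responses: (Light, Deep, Deep); (Normal, Deep, Thorough).

(Light, Deep, Deep); (Normal, Deep, Thorough)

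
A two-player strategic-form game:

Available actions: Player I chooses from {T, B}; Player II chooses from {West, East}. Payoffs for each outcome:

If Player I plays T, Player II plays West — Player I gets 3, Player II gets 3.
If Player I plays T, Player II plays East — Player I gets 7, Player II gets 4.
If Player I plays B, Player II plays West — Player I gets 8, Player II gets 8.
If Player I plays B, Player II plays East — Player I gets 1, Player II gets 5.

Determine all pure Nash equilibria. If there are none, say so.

(T, West): Player I can switch to B (3 → 8). Not NE.
(T, East): Player I gets 7, best alternative 1; Player II gets 4, best alternative 3. No profitable deviation — NE.
(B, West): Player I gets 8, best alternative 3; Player II gets 8, best alternative 5. No profitable deviation — NE.
(B, East): Player I can switch to T (1 → 7). Not NE.

The pure Nash equilibria are (T, East) and (B, West).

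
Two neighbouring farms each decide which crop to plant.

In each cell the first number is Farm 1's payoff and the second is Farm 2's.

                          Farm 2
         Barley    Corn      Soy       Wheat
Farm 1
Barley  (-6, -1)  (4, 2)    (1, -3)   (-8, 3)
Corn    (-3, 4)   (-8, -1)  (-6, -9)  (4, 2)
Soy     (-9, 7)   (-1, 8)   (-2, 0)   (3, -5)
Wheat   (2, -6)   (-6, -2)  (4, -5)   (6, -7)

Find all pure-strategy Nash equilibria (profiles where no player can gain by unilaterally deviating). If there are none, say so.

Mark each player's best response to every combination of opponents' strategies; a profile where every player is best-responding is a pure Nash equilibrium.
Farm 1 against Barley: payoffs -6, -3, -9, 2 → best response Wheat.
Farm 1 against Corn: payoffs 4, -8, -1, -6 → best response Barley.
Farm 1 against Soy: payoffs 1, -6, -2, 4 → best response Wheat.
Farm 1 against Wheat: payoffs -8, 4, 3, 6 → best response Wheat.
Farm 2 against Barley: payoffs -1, 2, -3, 3 → best response Wheat.
Farm 2 against Corn: payoffs 4, -1, -9, 2 → best response Barley.
Farm 2 against Soy: payoffs 7, 8, 0, -5 → best response Corn.
Farm 2 against Wheat: payoffs -6, -2, -5, -7 → best response Corn.
No profile is a mutual best response for all players.

none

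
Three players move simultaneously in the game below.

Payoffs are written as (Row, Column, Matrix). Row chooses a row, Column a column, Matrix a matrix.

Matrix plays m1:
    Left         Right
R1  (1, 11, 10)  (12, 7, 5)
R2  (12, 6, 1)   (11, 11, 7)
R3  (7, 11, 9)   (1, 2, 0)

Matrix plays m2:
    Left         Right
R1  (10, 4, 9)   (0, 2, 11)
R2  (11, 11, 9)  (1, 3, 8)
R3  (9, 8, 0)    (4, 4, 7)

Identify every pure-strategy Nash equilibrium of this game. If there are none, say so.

The unique pure-strategy Nash equilibrium is (R2, Left, m2).

Check each profile: it is a Nash equilibrium iff no player can strictly gain by switching unilaterally.
(R1, Left, m1): Row can switch to R2 (1 → 12). Not NE.
(R1, Left, m2): Row can switch to R2 (10 → 11). Not NE.
(R1, Right, m1): Column can switch to Left (7 → 11). Not NE.
(R1, Right, m2): Row can switch to R2 (0 → 1). Not NE.
(R2, Left, m1): Column can switch to Right (6 → 11). Not NE.
(R2, Left, m2): Row gets 11, best alternative 10; Column gets 11, best alternative 3; Matrix gets 9, best alternative 1. No profitable deviation — NE.
(R2, Right, m1): Row can switch to R1 (11 → 12). Not NE.
(R2, Right, m2): Row can switch to R3 (1 → 4). Not NE.
(R3, Left, m1): Row can switch to R2 (7 → 12). Not NE.
(R3, Left, m2): Row can switch to R1 (9 → 10). Not NE.
(R3, Right, m1): Row can switch to R1 (1 → 12). Not NE.
(R3, Right, m2): Column can switch to Left (4 → 8). Not NE.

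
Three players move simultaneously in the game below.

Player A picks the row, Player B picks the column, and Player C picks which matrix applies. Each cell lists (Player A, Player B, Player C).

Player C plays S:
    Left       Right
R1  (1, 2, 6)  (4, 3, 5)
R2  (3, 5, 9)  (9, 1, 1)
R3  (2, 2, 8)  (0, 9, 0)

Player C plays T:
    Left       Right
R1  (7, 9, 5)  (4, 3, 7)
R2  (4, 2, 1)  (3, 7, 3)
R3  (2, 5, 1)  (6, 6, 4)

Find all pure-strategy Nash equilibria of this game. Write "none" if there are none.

Check each profile: it is a Nash equilibrium iff no player can strictly gain by switching unilaterally.
(R1, Left, S): Player A can switch to R2 (1 → 3). Not NE.
(R1, Left, T): Player C can switch to S (5 → 6). Not NE.
(R1, Right, S): Player A can switch to R2 (4 → 9). Not NE.
(R1, Right, T): Player A can switch to R3 (4 → 6). Not NE.
(R2, Left, S): Player A gets 3, best alternative 2; Player B gets 5, best alternative 1; Player C gets 9, best alternative 1. No profitable deviation — NE.
(R2, Left, T): Player A can switch to R1 (4 → 7). Not NE.
(R2, Right, S): Player B can switch to Left (1 → 5). Not NE.
(R2, Right, T): Player A can switch to R1 (3 → 4). Not NE.
(R3, Left, S): Player A can switch to R2 (2 → 3). Not NE.
(R3, Left, T): Player A can switch to R1 (2 → 7). Not NE.
(R3, Right, S): Player A can switch to R1 (0 → 4). Not NE.
(R3, Right, T): Player A gets 6, best alternative 4; Player B gets 6, best alternative 5; Player C gets 4, best alternative 0. No profitable deviation — NE.

(R2, Left, S) and (R3, Right, T)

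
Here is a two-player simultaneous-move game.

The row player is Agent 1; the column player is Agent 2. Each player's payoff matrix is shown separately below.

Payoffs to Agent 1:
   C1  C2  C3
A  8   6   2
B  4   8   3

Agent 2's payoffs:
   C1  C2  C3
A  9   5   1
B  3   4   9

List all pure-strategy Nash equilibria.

Check each profile: it is a Nash equilibrium iff no player can strictly gain by switching unilaterally.
(A, C1): Agent 1 gets 8, best alternative 4; Agent 2 gets 9, best alternative 5. No profitable deviation — NE.
(A, C2): Agent 1 can switch to B (6 → 8). Not NE.
(A, C3): Agent 1 can switch to B (2 → 3). Not NE.
(B, C1): Agent 1 can switch to A (4 → 8). Not NE.
(B, C2): Agent 2 can switch to C3 (4 → 9). Not NE.
(B, C3): Agent 1 gets 3, best alternative 2; Agent 2 gets 9, best alternative 4. No profitable deviation — NE.

(A, C1), (B, C3)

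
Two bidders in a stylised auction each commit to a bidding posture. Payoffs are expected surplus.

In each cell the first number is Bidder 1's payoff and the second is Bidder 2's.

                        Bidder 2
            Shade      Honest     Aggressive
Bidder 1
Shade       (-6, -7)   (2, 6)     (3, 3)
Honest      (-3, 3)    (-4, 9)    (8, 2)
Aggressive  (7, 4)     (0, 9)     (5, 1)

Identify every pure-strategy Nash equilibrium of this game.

Pure NE: (Shade, Honest)

Bidder 1 against Shade: payoffs -6, -3, 7 → best response Aggressive.
Bidder 1 against Honest: payoffs 2, -4, 0 → best response Shade.
Bidder 1 against Aggressive: payoffs 3, 8, 5 → best response Honest.
Bidder 2 against Shade: payoffs -7, 6, 3 → best response Honest.
Bidder 2 against Honest: payoffs 3, 9, 2 → best response Honest.
Bidder 2 against Aggressive: payoffs 4, 9, 1 → best response Honest.
Mutual best responses: (Shade, Honest).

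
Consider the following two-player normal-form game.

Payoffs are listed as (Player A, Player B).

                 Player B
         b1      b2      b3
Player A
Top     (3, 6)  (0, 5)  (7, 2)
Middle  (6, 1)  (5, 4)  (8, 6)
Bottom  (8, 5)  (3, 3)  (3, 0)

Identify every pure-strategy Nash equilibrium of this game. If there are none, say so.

Pure-strategy Nash equilibria: (Middle, b3), (Bottom, b1)

Player A against b1: payoffs 3, 6, 8 → best response Bottom.
Player A against b2: payoffs 0, 5, 3 → best response Middle.
Player A against b3: payoffs 7, 8, 3 → best response Middle.
Player B against Top: payoffs 6, 5, 2 → best response b1.
Player B against Middle: payoffs 1, 4, 6 → best response b3.
Player B against Bottom: payoffs 5, 3, 0 → best response b1.
Mutual best responses: (Middle, b3); (Bottom, b1).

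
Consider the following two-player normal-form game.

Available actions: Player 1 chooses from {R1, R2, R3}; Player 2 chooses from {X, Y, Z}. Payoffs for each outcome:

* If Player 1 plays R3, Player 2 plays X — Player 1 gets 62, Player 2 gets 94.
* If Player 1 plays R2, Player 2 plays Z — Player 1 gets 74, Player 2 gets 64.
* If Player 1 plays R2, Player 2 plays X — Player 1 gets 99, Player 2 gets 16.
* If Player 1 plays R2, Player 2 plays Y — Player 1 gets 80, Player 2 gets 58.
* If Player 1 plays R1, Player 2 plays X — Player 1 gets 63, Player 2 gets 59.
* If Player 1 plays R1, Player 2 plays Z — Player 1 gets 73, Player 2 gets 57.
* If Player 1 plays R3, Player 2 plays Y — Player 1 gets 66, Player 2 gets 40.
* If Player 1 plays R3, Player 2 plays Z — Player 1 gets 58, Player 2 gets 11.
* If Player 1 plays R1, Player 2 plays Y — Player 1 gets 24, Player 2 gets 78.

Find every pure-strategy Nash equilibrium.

Check each profile: it is a Nash equilibrium iff no player can strictly gain by switching unilaterally.
(R1, X): Player 1 can switch to R2 (63 → 99). Not NE.
(R1, Y): Player 1 can switch to R2 (24 → 80). Not NE.
(R1, Z): Player 1 can switch to R2 (73 → 74). Not NE.
(R2, X): Player 2 can switch to Y (16 → 58). Not NE.
(R2, Y): Player 2 can switch to Z (58 → 64). Not NE.
(R2, Z): Player 1 gets 74, best alternative 73; Player 2 gets 64, best alternative 58. No profitable deviation — NE.
(R3, X): Player 1 can switch to R1 (62 → 63). Not NE.
(R3, Y): Player 1 can switch to R2 (66 → 80). Not NE.
(R3, Z): Player 1 can switch to R1 (58 → 73). Not NE.

(R2, Z)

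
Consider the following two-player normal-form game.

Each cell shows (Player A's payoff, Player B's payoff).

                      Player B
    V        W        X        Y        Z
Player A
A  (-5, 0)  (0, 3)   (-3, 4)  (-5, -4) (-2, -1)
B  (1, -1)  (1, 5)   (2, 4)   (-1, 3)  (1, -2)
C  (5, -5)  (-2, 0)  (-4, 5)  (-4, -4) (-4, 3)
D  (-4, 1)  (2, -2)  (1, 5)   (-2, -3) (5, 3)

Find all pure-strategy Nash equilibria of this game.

Mark each player's best response to every combination of opponents' strategies; a profile where every player is best-responding is a pure Nash equilibrium.
Player A against V: payoffs -5, 1, 5, -4 → best response C.
Player A against W: payoffs 0, 1, -2, 2 → best response D.
Player A against X: payoffs -3, 2, -4, 1 → best response B.
Player A against Y: payoffs -5, -1, -4, -2 → best response B.
Player A against Z: payoffs -2, 1, -4, 5 → best response D.
Player B against A: payoffs 0, 3, 4, -4, -1 → best response X.
Player B against B: payoffs -1, 5, 4, 3, -2 → best response W.
Player B against C: payoffs -5, 0, 5, -4, 3 → best response X.
Player B against D: payoffs 1, -2, 5, -3, 3 → best response X.
No profile is a mutual best response for all players.

No pure-strategy Nash equilibrium.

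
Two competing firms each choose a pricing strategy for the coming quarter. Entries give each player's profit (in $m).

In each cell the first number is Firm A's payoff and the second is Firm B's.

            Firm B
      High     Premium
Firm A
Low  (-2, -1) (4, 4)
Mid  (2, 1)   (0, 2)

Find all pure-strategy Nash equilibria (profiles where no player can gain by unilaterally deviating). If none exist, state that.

Firm A against High: payoffs -2, 2 → best response Mid.
Firm A against Premium: payoffs 4, 0 → best response Low.
Firm B against Low: payoffs -1, 4 → best response Premium.
Firm B against Mid: payoffs 1, 2 → best response Premium.
Mutual best responses: (Low, Premium).

(Low, Premium)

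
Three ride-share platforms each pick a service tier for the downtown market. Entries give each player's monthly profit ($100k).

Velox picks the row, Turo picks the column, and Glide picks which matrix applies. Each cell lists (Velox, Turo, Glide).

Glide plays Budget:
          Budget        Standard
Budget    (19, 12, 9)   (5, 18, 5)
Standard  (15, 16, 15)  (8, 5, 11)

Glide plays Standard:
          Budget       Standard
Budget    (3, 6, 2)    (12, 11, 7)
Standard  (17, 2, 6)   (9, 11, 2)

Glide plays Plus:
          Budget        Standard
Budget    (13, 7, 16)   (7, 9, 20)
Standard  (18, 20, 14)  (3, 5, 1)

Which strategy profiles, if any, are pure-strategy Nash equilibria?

Check each profile: it is a Nash equilibrium iff no player can strictly gain by switching unilaterally.
(Budget, Budget, Budget): Turo can switch to Standard (12 → 18). Not NE.
(Budget, Budget, Standard): Velox can switch to Standard (3 → 17). Not NE.
(Budget, Budget, Plus): Velox can switch to Standard (13 → 18). Not NE.
(Budget, Standard, Budget): Velox can switch to Standard (5 → 8). Not NE.
(Budget, Standard, Standard): Glide can switch to Plus (7 → 20). Not NE.
(Budget, Standard, Plus): Velox gets 7, best alternative 3; Turo gets 9, best alternative 7; Glide gets 20, best alternative 7. No profitable deviation — NE.
(Standard, Budget, Budget): Velox can switch to Budget (15 → 19). Not NE.
(Standard, Budget, Standard): Turo can switch to Standard (2 → 11). Not NE.
(Standard, Budget, Plus): Glide can switch to Budget (14 → 15). Not NE.
(Standard, Standard, Budget): Turo can switch to Budget (5 → 16). Not NE.
(Standard, Standard, Standard): Velox can switch to Budget (9 → 12). Not NE.
(Standard, Standard, Plus): Velox can switch to Budget (3 → 7). Not NE.

The unique pure-strategy Nash equilibrium is (Budget, Standard, Plus).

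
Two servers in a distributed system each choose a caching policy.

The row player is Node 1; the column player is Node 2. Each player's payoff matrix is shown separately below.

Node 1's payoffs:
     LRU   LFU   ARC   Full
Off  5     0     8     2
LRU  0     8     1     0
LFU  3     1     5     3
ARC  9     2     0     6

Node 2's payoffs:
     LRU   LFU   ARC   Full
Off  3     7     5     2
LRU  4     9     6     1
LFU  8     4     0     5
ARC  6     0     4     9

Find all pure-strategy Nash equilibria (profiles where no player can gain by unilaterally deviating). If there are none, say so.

Node 1 against LRU: payoffs 5, 0, 3, 9 → best response ARC.
Node 1 against LFU: payoffs 0, 8, 1, 2 → best response LRU.
Node 1 against ARC: payoffs 8, 1, 5, 0 → best response Off.
Node 1 against Full: payoffs 2, 0, 3, 6 → best response ARC.
Node 2 against Off: payoffs 3, 7, 5, 2 → best response LFU.
Node 2 against LRU: payoffs 4, 9, 6, 1 → best response LFU.
Node 2 against LFU: payoffs 8, 4, 0, 5 → best response LRU.
Node 2 against ARC: payoffs 6, 0, 4, 9 → best response Full.
Mutual best responses: (LRU, LFU); (ARC, Full).

Pure-strategy Nash equilibria: (LRU, LFU); (ARC, Full)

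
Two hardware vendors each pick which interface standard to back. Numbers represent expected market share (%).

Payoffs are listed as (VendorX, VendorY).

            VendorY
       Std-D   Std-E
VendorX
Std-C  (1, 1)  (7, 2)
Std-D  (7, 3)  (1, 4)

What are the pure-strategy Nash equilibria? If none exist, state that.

The unique pure-strategy Nash equilibrium is (Std-C, Std-E).

VendorX against Std-D: payoffs 1, 7 → best response Std-D.
VendorX against Std-E: payoffs 7, 1 → best response Std-C.
VendorY against Std-C: payoffs 1, 2 → best response Std-E.
VendorY against Std-D: payoffs 3, 4 → best response Std-E.
Mutual best responses: (Std-C, Std-E).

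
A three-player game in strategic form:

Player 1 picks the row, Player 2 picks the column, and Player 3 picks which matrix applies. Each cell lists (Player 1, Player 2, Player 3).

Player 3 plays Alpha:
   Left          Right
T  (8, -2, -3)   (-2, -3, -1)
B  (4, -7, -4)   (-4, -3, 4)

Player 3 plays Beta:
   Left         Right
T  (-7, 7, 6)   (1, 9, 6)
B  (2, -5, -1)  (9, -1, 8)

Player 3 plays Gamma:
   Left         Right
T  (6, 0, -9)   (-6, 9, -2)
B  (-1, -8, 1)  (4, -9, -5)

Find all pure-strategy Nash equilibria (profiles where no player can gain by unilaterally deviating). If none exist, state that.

Pure NE: (B, Right, Beta)

(T, Left, Alpha): Player 3 can switch to Beta (-3 → 6). Not NE.
(T, Left, Beta): Player 1 can switch to B (-7 → 2). Not NE.
(T, Left, Gamma): Player 2 can switch to Right (0 → 9). Not NE.
(T, Right, Alpha): Player 2 can switch to Left (-3 → -2). Not NE.
(T, Right, Beta): Player 1 can switch to B (1 → 9). Not NE.
(T, Right, Gamma): Player 1 can switch to B (-6 → 4). Not NE.
(B, Right, Beta): Player 1 gets 9, best alternative 1; Player 2 gets -1, best alternative -5; Player 3 gets 8, best alternative 4. No profitable deviation — NE.
(The remaining 5 profiles each have a profitable deviation by the same check.)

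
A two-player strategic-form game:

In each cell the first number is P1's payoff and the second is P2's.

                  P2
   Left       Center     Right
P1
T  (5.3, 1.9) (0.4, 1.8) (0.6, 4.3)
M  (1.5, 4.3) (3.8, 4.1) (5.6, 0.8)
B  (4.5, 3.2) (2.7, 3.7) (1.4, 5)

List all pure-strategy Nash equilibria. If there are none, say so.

Check each profile: it is a Nash equilibrium iff no player can strictly gain by switching unilaterally.
(T, Left): P2 can switch to Right (1.9 → 4.3). Not NE.
(T, Center): P1 can switch to M (0.4 → 3.8). Not NE.
(T, Right): P1 can switch to M (0.6 → 5.6). Not NE.
(M, Left): P1 can switch to T (1.5 → 5.3). Not NE.
(M, Center): P2 can switch to Left (4.1 → 4.3). Not NE.
(M, Right): P2 can switch to Left (0.8 → 4.3). Not NE.
(B, Left): P1 can switch to T (4.5 → 5.3). Not NE.
(B, Center): P1 can switch to M (2.7 → 3.8). Not NE.
(B, Right): P1 can switch to M (1.4 → 5.6). Not NE.

none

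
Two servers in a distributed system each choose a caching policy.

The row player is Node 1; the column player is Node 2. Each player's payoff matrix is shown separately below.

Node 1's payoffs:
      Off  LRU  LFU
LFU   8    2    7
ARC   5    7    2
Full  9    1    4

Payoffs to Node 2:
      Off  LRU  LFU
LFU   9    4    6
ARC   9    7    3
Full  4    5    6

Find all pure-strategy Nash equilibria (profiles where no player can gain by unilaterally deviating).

Node 1 against Off: payoffs 8, 5, 9 → best response Full.
Node 1 against LRU: payoffs 2, 7, 1 → best response ARC.
Node 1 against LFU: payoffs 7, 2, 4 → best response LFU.
Node 2 against LFU: payoffs 9, 4, 6 → best response Off.
Node 2 against ARC: payoffs 9, 7, 3 → best response Off.
Node 2 against Full: payoffs 4, 5, 6 → best response LFU.
No profile is a mutual best response for all players.

There is no pure-strategy Nash equilibrium.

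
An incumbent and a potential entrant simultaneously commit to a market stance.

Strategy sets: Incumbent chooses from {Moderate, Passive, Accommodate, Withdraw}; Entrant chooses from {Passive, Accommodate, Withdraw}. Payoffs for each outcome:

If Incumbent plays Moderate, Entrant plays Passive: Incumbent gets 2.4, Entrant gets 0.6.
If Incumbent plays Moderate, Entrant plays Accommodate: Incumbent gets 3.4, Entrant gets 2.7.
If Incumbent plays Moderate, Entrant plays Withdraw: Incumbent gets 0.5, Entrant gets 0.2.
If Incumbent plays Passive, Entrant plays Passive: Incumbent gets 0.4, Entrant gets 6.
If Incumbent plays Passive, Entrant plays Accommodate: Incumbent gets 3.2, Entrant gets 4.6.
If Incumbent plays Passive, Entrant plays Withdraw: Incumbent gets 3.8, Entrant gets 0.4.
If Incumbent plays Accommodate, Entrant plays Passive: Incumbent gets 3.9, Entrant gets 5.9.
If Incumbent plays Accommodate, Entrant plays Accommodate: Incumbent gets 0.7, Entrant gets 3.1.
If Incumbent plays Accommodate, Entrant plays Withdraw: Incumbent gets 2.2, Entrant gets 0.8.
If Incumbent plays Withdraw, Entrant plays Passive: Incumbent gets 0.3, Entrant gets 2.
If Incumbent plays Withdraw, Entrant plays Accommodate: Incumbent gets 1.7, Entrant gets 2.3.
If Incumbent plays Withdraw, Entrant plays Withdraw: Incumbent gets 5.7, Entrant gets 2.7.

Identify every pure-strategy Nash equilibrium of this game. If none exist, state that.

Mark each player's best response to every combination of opponents' strategies; a profile where every player is best-responding is a pure Nash equilibrium.
Incumbent against Passive: payoffs 2.4, 0.4, 3.9, 0.3 → best response Accommodate.
Incumbent against Accommodate: payoffs 3.4, 3.2, 0.7, 1.7 → best response Moderate.
Incumbent against Withdraw: payoffs 0.5, 3.8, 2.2, 5.7 → best response Withdraw.
Entrant against Moderate: payoffs 0.6, 2.7, 0.2 → best response Accommodate.
Entrant against Passive: payoffs 6, 4.6, 0.4 → best response Passive.
Entrant against Accommodate: payoffs 5.9, 3.1, 0.8 → best response Passive.
Entrant against Withdraw: payoffs 2, 2.3, 2.7 → best response Withdraw.
Mutual best responses: (Moderate, Accommodate); (Accommodate, Passive); (Withdraw, Withdraw).

Pure-strategy Nash equilibria: (Moderate, Accommodate); (Accommodate, Passive); (Withdraw, Withdraw)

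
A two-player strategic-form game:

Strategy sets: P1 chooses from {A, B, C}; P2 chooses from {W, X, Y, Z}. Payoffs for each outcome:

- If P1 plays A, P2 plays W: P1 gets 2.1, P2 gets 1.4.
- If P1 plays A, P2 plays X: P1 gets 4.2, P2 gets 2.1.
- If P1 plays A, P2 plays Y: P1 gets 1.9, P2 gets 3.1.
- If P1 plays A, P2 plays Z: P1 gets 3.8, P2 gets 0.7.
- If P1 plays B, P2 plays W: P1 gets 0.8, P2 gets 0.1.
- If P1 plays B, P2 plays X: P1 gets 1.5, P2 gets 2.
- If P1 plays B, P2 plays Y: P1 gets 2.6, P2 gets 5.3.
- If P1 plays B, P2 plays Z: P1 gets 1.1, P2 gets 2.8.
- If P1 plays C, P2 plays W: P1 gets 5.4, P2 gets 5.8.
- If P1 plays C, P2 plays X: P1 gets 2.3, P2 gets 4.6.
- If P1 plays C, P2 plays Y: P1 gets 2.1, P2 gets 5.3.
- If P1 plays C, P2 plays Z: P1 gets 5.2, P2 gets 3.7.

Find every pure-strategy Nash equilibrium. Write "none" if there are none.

Mark each player's best response to every combination of opponents' strategies; a profile where every player is best-responding is a pure Nash equilibrium.
P1 against W: payoffs 2.1, 0.8, 5.4 → best response C.
P1 against X: payoffs 4.2, 1.5, 2.3 → best response A.
P1 against Y: payoffs 1.9, 2.6, 2.1 → best response B.
P1 against Z: payoffs 3.8, 1.1, 5.2 → best response C.
P2 against A: payoffs 1.4, 2.1, 3.1, 0.7 → best response Y.
P2 against B: payoffs 0.1, 2, 5.3, 2.8 → best response Y.
P2 against C: payoffs 5.8, 4.6, 5.3, 3.7 → best response W.
Mutual best responses: (B, Y); (C, W).

The pure Nash equilibria are (B, Y), (C, W).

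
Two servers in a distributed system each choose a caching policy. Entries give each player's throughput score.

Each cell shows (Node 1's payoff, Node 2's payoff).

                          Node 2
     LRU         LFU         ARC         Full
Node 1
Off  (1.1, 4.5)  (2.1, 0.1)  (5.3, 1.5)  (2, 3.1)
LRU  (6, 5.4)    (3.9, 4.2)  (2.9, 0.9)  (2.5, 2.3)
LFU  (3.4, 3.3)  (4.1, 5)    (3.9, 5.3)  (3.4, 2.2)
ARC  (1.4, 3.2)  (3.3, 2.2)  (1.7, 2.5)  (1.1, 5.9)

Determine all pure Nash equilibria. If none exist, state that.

Check each profile: it is a Nash equilibrium iff no player can strictly gain by switching unilaterally.
(Off, LRU): Node 1 can switch to LRU (1.1 → 6). Not NE.
(Off, LFU): Node 1 can switch to LRU (2.1 → 3.9). Not NE.
(Off, ARC): Node 2 can switch to LRU (1.5 → 4.5). Not NE.
(Off, Full): Node 1 can switch to LRU (2 → 2.5). Not NE.
(LRU, LRU): Node 1 gets 6, best alternative 3.4; Node 2 gets 5.4, best alternative 4.2. No profitable deviation — NE.
(LRU, LFU): Node 1 can switch to LFU (3.9 → 4.1). Not NE.
(LRU, ARC): Node 1 can switch to Off (2.9 → 5.3). Not NE.
(LRU, Full): Node 1 can switch to LFU (2.5 → 3.4). Not NE.
(LFU, LRU): Node 1 can switch to LRU (3.4 → 6). Not NE.
(LFU, LFU): Node 2 can switch to ARC (5 → 5.3). Not NE.
(LFU, ARC): Node 1 can switch to Off (3.9 → 5.3). Not NE.
(The remaining 5 profiles each have a profitable deviation by the same check.)

(LRU, LRU)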